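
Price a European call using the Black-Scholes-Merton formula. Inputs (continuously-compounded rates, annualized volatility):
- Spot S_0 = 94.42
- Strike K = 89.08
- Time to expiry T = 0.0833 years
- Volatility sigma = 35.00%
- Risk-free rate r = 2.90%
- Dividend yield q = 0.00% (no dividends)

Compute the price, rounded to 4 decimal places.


Answer: Price = 7.1140

Derivation:
d1 = (ln(S/K) + (r - q + 0.5*sigma^2) * T) / (sigma * sqrt(T)) = 0.65074682
d2 = d1 - sigma * sqrt(T) = 0.54973073
exp(-rT) = 0.99758722; exp(-qT) = 1.00000000
C = S_0 * exp(-qT) * N(d1) - K * exp(-rT) * N(d2)
N(d1) = 0.74239503; N(d2) = 0.70874796
C = 94.4200 * 1.00000000 * 0.74239503 - 89.0800 * 0.99758722 * 0.70874796 = 7.1140


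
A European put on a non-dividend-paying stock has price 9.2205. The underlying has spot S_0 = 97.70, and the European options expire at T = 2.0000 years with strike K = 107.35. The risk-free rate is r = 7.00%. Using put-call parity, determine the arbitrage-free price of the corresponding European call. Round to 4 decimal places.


Put-call parity: C - P = S_0 * exp(-qT) - K * exp(-rT).
S_0 * exp(-qT) = 97.7000 * 1.00000000 = 97.70000000
K * exp(-rT) = 107.3500 * 0.86935824 = 93.32560657
C = P + S*exp(-qT) - K*exp(-rT)
C = 9.2205 + 97.70000000 - 93.32560657 = 13.5949

Answer: Call price = 13.5949


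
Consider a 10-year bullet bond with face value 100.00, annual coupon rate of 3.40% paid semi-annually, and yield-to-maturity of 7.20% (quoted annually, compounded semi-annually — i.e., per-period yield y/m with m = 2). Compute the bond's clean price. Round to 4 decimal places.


Coupon per period c = face * coupon_rate / m = 1.700000
Periods per year m = 2; per-period yield y/m = 0.036000
Number of cashflows N = 20
Cashflows (t years, CF_t, discount factor 1/(1+y/m)^(m*t), PV):
  t = 0.5000: CF_t = 1.700000, DF = 0.965251, PV = 1.640927
  t = 1.0000: CF_t = 1.700000, DF = 0.931709, PV = 1.583906
  t = 1.5000: CF_t = 1.700000, DF = 0.899333, PV = 1.528867
  t = 2.0000: CF_t = 1.700000, DF = 0.868082, PV = 1.475740
  t = 2.5000: CF_t = 1.700000, DF = 0.837917, PV = 1.424460
  t = 3.0000: CF_t = 1.700000, DF = 0.808801, PV = 1.374961
  t = 3.5000: CF_t = 1.700000, DF = 0.780696, PV = 1.327182
  t = 4.0000: CF_t = 1.700000, DF = 0.753567, PV = 1.281064
  t = 4.5000: CF_t = 1.700000, DF = 0.727381, PV = 1.236548
  t = 5.0000: CF_t = 1.700000, DF = 0.702106, PV = 1.193580
  t = 5.5000: CF_t = 1.700000, DF = 0.677708, PV = 1.152104
  t = 6.0000: CF_t = 1.700000, DF = 0.654158, PV = 1.112069
  t = 6.5000: CF_t = 1.700000, DF = 0.631427, PV = 1.073426
  t = 7.0000: CF_t = 1.700000, DF = 0.609486, PV = 1.036125
  t = 7.5000: CF_t = 1.700000, DF = 0.588307, PV = 1.000121
  t = 8.0000: CF_t = 1.700000, DF = 0.567863, PV = 0.965368
  t = 8.5000: CF_t = 1.700000, DF = 0.548131, PV = 0.931822
  t = 9.0000: CF_t = 1.700000, DF = 0.529084, PV = 0.899442
  t = 9.5000: CF_t = 1.700000, DF = 0.510699, PV = 0.868188
  t = 10.0000: CF_t = 101.700000, DF = 0.492952, PV = 50.133248
Price P = sum_t PV_t = 73.239149

Answer: Price = 73.2391


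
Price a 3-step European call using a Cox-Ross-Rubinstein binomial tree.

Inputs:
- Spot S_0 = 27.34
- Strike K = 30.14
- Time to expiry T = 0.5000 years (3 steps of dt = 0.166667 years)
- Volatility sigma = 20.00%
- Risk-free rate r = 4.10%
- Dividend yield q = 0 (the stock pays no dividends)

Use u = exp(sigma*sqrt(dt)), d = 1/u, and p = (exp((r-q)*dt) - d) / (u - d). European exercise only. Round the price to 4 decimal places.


dt = T/N = 0.166667
u = exp(sigma*sqrt(dt)) = 1.085076; d = 1/u = 0.921595
p = (exp((r-q)*dt) - d) / (u - d) = 0.521541
Discount per step: exp(-r*dt) = 0.993190
Stock lattice S(k, i) with i counting down-moves:
  k=0: S(0,0) = 27.3400
  k=1: S(1,0) = 29.6660; S(1,1) = 25.1964
  k=2: S(2,0) = 32.1898; S(2,1) = 27.3400; S(2,2) = 23.2209
  k=3: S(3,0) = 34.9284; S(3,1) = 29.6660; S(3,2) = 25.1964; S(3,3) = 21.4002
Terminal payoffs V(N, i) = max(S_T - K, 0):
  V(3,0) = 4.788384; V(3,1) = 0.000000; V(3,2) = 0.000000; V(3,3) = 0.000000
Backward induction: V(k, i) = exp(-r*dt) * [p * V(k+1, i) + (1-p) * V(k+1, i+1)].
  V(2,0) = exp(-r*dt) * [p*4.788384 + (1-p)*0.000000] = 2.480332
  V(2,1) = exp(-r*dt) * [p*0.000000 + (1-p)*0.000000] = 0.000000
  V(2,2) = exp(-r*dt) * [p*0.000000 + (1-p)*0.000000] = 0.000000
  V(1,0) = exp(-r*dt) * [p*2.480332 + (1-p)*0.000000] = 1.284786
  V(1,1) = exp(-r*dt) * [p*0.000000 + (1-p)*0.000000] = 0.000000
  V(0,0) = exp(-r*dt) * [p*1.284786 + (1-p)*0.000000] = 0.665505

Answer: Price = V(0,0) = 0.6655


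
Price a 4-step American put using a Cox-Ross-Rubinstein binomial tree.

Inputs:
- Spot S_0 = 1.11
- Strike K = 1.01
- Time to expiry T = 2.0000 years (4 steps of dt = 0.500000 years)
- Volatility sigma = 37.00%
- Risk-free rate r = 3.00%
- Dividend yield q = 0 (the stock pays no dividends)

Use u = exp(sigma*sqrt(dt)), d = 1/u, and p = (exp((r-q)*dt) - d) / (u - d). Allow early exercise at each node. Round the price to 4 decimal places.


dt = T/N = 0.500000
u = exp(sigma*sqrt(dt)) = 1.299045; d = 1/u = 0.769796
p = (exp((r-q)*dt) - d) / (u - d) = 0.463519
Discount per step: exp(-r*dt) = 0.985112
Stock lattice S(k, i) with i counting down-moves:
  k=0: S(0,0) = 1.1100
  k=1: S(1,0) = 1.4419; S(1,1) = 0.8545
  k=2: S(2,0) = 1.8731; S(2,1) = 1.1100; S(2,2) = 0.6578
  k=3: S(3,0) = 2.4333; S(3,1) = 1.4419; S(3,2) = 0.8545; S(3,3) = 0.5063
  k=4: S(4,0) = 3.1610; S(4,1) = 1.8731; S(4,2) = 1.1100; S(4,3) = 0.6578; S(4,4) = 0.3898
Terminal payoffs V(N, i) = max(K - S_T, 0):
  V(4,0) = 0.000000; V(4,1) = 0.000000; V(4,2) = 0.000000; V(4,3) = 0.352229; V(4,4) = 0.620214
Backward induction: V(k, i) = exp(-r*dt) * [p * V(k+1, i) + (1-p) * V(k+1, i+1)]; then take max(V_cont, immediate exercise) for American.
  V(3,0) = exp(-r*dt) * [p*0.000000 + (1-p)*0.000000] = 0.000000; exercise = 0.000000; V(3,0) = max -> 0.000000
  V(3,1) = exp(-r*dt) * [p*0.000000 + (1-p)*0.000000] = 0.000000; exercise = 0.000000; V(3,1) = max -> 0.000000
  V(3,2) = exp(-r*dt) * [p*0.000000 + (1-p)*0.352229] = 0.186151; exercise = 0.155526; V(3,2) = max -> 0.186151
  V(3,3) = exp(-r*dt) * [p*0.352229 + (1-p)*0.620214] = 0.488614; exercise = 0.503651; V(3,3) = max -> 0.503651
  V(2,0) = exp(-r*dt) * [p*0.000000 + (1-p)*0.000000] = 0.000000; exercise = 0.000000; V(2,0) = max -> 0.000000
  V(2,1) = exp(-r*dt) * [p*0.000000 + (1-p)*0.186151] = 0.098380; exercise = 0.000000; V(2,1) = max -> 0.098380
  V(2,2) = exp(-r*dt) * [p*0.186151 + (1-p)*0.503651] = 0.351176; exercise = 0.352229; V(2,2) = max -> 0.352229
  V(1,0) = exp(-r*dt) * [p*0.000000 + (1-p)*0.098380] = 0.051993; exercise = 0.000000; V(1,0) = max -> 0.051993
  V(1,1) = exp(-r*dt) * [p*0.098380 + (1-p)*0.352229] = 0.231073; exercise = 0.155526; V(1,1) = max -> 0.231073
  V(0,0) = exp(-r*dt) * [p*0.051993 + (1-p)*0.231073] = 0.145862; exercise = 0.000000; V(0,0) = max -> 0.145862

Answer: Price = V(0,0) = 0.1459


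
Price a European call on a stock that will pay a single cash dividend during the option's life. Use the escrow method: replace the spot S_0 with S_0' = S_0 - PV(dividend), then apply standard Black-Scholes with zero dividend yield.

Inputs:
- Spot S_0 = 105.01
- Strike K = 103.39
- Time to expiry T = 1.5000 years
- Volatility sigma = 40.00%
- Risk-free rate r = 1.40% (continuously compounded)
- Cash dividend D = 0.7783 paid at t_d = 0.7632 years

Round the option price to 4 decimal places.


Answer: Price = 21.4146

Derivation:
PV(D) = D * exp(-r * t_d) = 0.7783 * 0.98937208 = 0.77002829
S_0' = S_0 - PV(D) = 105.0100 - 0.77002829 = 104.23997171
d1 = (ln(S_0'/K) + (r + sigma^2/2)*T) / (sigma*sqrt(T)) = 0.30452754
d2 = d1 - sigma*sqrt(T) = -0.18537041
exp(-rT) = 0.97921896
N(d1) = 0.61963699; N(d2) = 0.42646926
C = S_0' * N(d1) - K * exp(-rT) * N(d2) = 104.23997171 * 0.61963699 - 103.3900 * 0.97921896 * 0.42646926 = 21.4146


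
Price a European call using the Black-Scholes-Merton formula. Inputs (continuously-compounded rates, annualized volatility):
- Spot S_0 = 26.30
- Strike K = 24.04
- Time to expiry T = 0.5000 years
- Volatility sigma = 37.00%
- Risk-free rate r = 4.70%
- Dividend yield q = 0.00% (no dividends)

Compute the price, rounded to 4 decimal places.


Answer: Price = 4.2375

Derivation:
d1 = (ln(S/K) + (r - q + 0.5*sigma^2) * T) / (sigma * sqrt(T)) = 0.56406034
d2 = d1 - sigma * sqrt(T) = 0.30243083
exp(-rT) = 0.97677397; exp(-qT) = 1.00000000
C = S_0 * exp(-qT) * N(d1) - K * exp(-rT) * N(d2)
N(d1) = 0.71364347; N(d2) = 0.61883817
C = 26.3000 * 1.00000000 * 0.71364347 - 24.0400 * 0.97677397 * 0.61883817 = 4.2375


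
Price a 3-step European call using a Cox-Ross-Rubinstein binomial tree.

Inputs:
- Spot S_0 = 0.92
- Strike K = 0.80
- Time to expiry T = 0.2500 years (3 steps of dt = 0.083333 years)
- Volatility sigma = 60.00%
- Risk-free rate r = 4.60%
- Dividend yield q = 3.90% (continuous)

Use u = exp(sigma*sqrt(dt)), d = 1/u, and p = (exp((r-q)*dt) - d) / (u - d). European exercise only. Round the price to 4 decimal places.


dt = T/N = 0.083333
u = exp(sigma*sqrt(dt)) = 1.189110; d = 1/u = 0.840965
p = (exp((r-q)*dt) - d) / (u - d) = 0.458483
Discount per step: exp(-r*dt) = 0.996174
Stock lattice S(k, i) with i counting down-moves:
  k=0: S(0,0) = 0.9200
  k=1: S(1,0) = 1.0940; S(1,1) = 0.7737
  k=2: S(2,0) = 1.3009; S(2,1) = 0.9200; S(2,2) = 0.6506
  k=3: S(3,0) = 1.5469; S(3,1) = 1.0940; S(3,2) = 0.7737; S(3,3) = 0.5472
Terminal payoffs V(N, i) = max(S_T - K, 0):
  V(3,0) = 0.746870; V(3,1) = 0.293981; V(3,2) = 0.000000; V(3,3) = 0.000000
Backward induction: V(k, i) = exp(-r*dt) * [p * V(k+1, i) + (1-p) * V(k+1, i+1)].
  V(2,0) = exp(-r*dt) * [p*0.746870 + (1-p)*0.293981] = 0.499704
  V(2,1) = exp(-r*dt) * [p*0.293981 + (1-p)*0.000000] = 0.134270
  V(2,2) = exp(-r*dt) * [p*0.000000 + (1-p)*0.000000] = 0.000000
  V(1,0) = exp(-r*dt) * [p*0.499704 + (1-p)*0.134270] = 0.300660
  V(1,1) = exp(-r*dt) * [p*0.134270 + (1-p)*0.000000] = 0.061325
  V(0,0) = exp(-r*dt) * [p*0.300660 + (1-p)*0.061325] = 0.170401

Answer: Price = V(0,0) = 0.1704


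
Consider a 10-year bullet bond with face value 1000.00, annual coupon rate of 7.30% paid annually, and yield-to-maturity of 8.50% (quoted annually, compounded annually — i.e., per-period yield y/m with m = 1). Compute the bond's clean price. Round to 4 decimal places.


Coupon per period c = face * coupon_rate / m = 73.000000
Periods per year m = 1; per-period yield y/m = 0.085000
Number of cashflows N = 10
Cashflows (t years, CF_t, discount factor 1/(1+y/m)^(m*t), PV):
  t = 1.0000: CF_t = 73.000000, DF = 0.921659, PV = 67.281106
  t = 2.0000: CF_t = 73.000000, DF = 0.849455, PV = 62.010236
  t = 3.0000: CF_t = 73.000000, DF = 0.782908, PV = 57.152291
  t = 4.0000: CF_t = 73.000000, DF = 0.721574, PV = 52.674923
  t = 5.0000: CF_t = 73.000000, DF = 0.665045, PV = 48.548316
  t = 6.0000: CF_t = 73.000000, DF = 0.612945, PV = 44.744992
  t = 7.0000: CF_t = 73.000000, DF = 0.564926, PV = 41.239624
  t = 8.0000: CF_t = 73.000000, DF = 0.520669, PV = 38.008870
  t = 9.0000: CF_t = 73.000000, DF = 0.479880, PV = 35.031216
  t = 10.0000: CF_t = 1073.000000, DF = 0.442285, PV = 474.572250
Price P = sum_t PV_t = 921.263823

Answer: Price = 921.2638


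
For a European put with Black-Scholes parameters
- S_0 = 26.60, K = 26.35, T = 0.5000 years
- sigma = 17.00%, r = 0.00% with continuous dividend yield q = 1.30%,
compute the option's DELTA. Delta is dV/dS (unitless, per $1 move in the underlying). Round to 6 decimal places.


d1 = 0.0845861164; d2 = -0.0356220364
phi(d1) = 0.3975176518; exp(-qT) = 0.9935210793; exp(-rT) = 1.0000000000
N(-d1) = 0.4662952185
Delta = -exp(-qT) * N(-d1) = -0.9935210793 * 0.4662952185 = -0.463274

Answer: Delta = -0.463274


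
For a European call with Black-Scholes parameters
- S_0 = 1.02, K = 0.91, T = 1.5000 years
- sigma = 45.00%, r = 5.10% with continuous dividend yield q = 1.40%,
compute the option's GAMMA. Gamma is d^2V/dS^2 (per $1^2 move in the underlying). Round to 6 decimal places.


Answer: Gamma = 0.586198

Derivation:
d1 = 0.5833202295; d2 = 0.0321850374
phi(d1) = 0.3365293951; exp(-qT) = 0.9792189646; exp(-rT) = 0.9263529143
Gamma = exp(-qT) * phi(d1) / (S * sigma * sqrt(T)) = 0.9792189646 * 0.3365293951 / (1.0200 * 0.4500 * 1.2247448714) = 0.586198


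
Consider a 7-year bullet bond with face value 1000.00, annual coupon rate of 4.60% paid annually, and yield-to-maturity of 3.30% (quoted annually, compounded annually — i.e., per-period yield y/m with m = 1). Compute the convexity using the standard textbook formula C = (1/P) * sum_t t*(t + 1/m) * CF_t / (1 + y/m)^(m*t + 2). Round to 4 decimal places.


Answer: Convexity = 44.3257

Derivation:
Coupon per period c = face * coupon_rate / m = 46.000000
Periods per year m = 1; per-period yield y/m = 0.033000
Number of cashflows N = 7
Cashflows (t years, CF_t, discount factor 1/(1+y/m)^(m*t), PV):
  t = 1.0000: CF_t = 46.000000, DF = 0.968054, PV = 44.530494
  t = 2.0000: CF_t = 46.000000, DF = 0.937129, PV = 43.107932
  t = 3.0000: CF_t = 46.000000, DF = 0.907192, PV = 41.730815
  t = 4.0000: CF_t = 46.000000, DF = 0.878211, PV = 40.397691
  t = 5.0000: CF_t = 46.000000, DF = 0.850156, PV = 39.107155
  t = 6.0000: CF_t = 46.000000, DF = 0.822997, PV = 37.857846
  t = 7.0000: CF_t = 1046.000000, DF = 0.796705, PV = 833.353826
Price P = sum_t PV_t = 1080.085760
Convexity numerator sum_t t*(t + 1/m) * CF_t / (1+y/m)^(m*t + 2):
  t = 1.0000: term = 83.461630
  t = 2.0000: term = 242.386147
  t = 3.0000: term = 469.285862
  t = 4.0000: term = 757.156924
  t = 5.0000: term = 1099.453423
  t = 6.0000: term = 1490.062722
  t = 7.0000: term = 43733.760055
Convexity = (1/P) * sum = 47875.566763 / 1080.085760 = 44.325709


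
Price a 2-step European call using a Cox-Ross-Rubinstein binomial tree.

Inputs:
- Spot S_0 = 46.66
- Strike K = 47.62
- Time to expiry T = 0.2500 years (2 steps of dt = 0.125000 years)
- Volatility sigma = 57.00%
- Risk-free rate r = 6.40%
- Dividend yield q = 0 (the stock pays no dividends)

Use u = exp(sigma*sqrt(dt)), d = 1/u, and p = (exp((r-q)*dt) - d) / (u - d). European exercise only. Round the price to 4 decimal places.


Answer: Price = V(0,0) = 4.8178

Derivation:
dt = T/N = 0.125000
u = exp(sigma*sqrt(dt)) = 1.223267; d = 1/u = 0.817483
p = (exp((r-q)*dt) - d) / (u - d) = 0.469582
Discount per step: exp(-r*dt) = 0.992032
Stock lattice S(k, i) with i counting down-moves:
  k=0: S(0,0) = 46.6600
  k=1: S(1,0) = 57.0777; S(1,1) = 38.1437
  k=2: S(2,0) = 69.8212; S(2,1) = 46.6600; S(2,2) = 31.1819
Terminal payoffs V(N, i) = max(S_T - K, 0):
  V(2,0) = 22.201231; V(2,1) = 0.000000; V(2,2) = 0.000000
Backward induction: V(k, i) = exp(-r*dt) * [p * V(k+1, i) + (1-p) * V(k+1, i+1)].
  V(1,0) = exp(-r*dt) * [p*22.201231 + (1-p)*0.000000] = 10.342238
  V(1,1) = exp(-r*dt) * [p*0.000000 + (1-p)*0.000000] = 0.000000
  V(0,0) = exp(-r*dt) * [p*10.342238 + (1-p)*0.000000] = 4.817836


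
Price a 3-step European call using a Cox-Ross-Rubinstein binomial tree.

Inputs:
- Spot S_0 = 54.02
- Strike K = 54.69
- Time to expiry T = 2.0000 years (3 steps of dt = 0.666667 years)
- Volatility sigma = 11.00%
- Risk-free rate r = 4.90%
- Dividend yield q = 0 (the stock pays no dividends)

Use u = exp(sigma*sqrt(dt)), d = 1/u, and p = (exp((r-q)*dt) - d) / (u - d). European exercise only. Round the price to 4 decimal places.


dt = T/N = 0.666667
u = exp(sigma*sqrt(dt)) = 1.093971; d = 1/u = 0.914101
p = (exp((r-q)*dt) - d) / (u - d) = 0.662172
Discount per step: exp(-r*dt) = 0.967861
Stock lattice S(k, i) with i counting down-moves:
  k=0: S(0,0) = 54.0200
  k=1: S(1,0) = 59.0963; S(1,1) = 49.3797
  k=2: S(2,0) = 64.6497; S(2,1) = 54.0200; S(2,2) = 45.1380
  k=3: S(3,0) = 70.7249; S(3,1) = 59.0963; S(3,2) = 49.3797; S(3,3) = 41.2607
Terminal payoffs V(N, i) = max(S_T - K, 0):
  V(3,0) = 16.034937; V(3,1) = 4.406339; V(3,2) = 0.000000; V(3,3) = 0.000000
Backward induction: V(k, i) = exp(-r*dt) * [p * V(k+1, i) + (1-p) * V(k+1, i+1)].
  V(2,0) = exp(-r*dt) * [p*16.034937 + (1-p)*4.406339] = 11.717383
  V(2,1) = exp(-r*dt) * [p*4.406339 + (1-p)*0.000000] = 2.823981
  V(2,2) = exp(-r*dt) * [p*0.000000 + (1-p)*0.000000] = 0.000000
  V(1,0) = exp(-r*dt) * [p*11.717383 + (1-p)*2.823981] = 8.432920
  V(1,1) = exp(-r*dt) * [p*2.823981 + (1-p)*0.000000] = 1.809863
  V(0,0) = exp(-r*dt) * [p*8.432920 + (1-p)*1.809863] = 5.996351

Answer: Price = V(0,0) = 5.9964


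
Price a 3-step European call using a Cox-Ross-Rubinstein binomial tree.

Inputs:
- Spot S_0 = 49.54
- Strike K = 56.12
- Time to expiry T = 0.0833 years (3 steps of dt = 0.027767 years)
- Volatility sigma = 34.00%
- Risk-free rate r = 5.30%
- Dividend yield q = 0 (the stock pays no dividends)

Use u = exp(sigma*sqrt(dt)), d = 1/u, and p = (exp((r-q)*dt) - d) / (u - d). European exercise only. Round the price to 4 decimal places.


dt = T/N = 0.027767
u = exp(sigma*sqrt(dt)) = 1.058291; d = 1/u = 0.944920
p = (exp((r-q)*dt) - d) / (u - d) = 0.498830
Discount per step: exp(-r*dt) = 0.998529
Stock lattice S(k, i) with i counting down-moves:
  k=0: S(0,0) = 49.5400
  k=1: S(1,0) = 52.4277; S(1,1) = 46.8113
  k=2: S(2,0) = 55.4838; S(2,1) = 49.5400; S(2,2) = 44.2329
  k=3: S(3,0) = 58.7180; S(3,1) = 52.4277; S(3,2) = 46.8113; S(3,3) = 41.7966
Terminal payoffs V(N, i) = max(S_T - K, 0):
  V(3,0) = 2.598006; V(3,1) = 0.000000; V(3,2) = 0.000000; V(3,3) = 0.000000
Backward induction: V(k, i) = exp(-r*dt) * [p * V(k+1, i) + (1-p) * V(k+1, i+1)].
  V(2,0) = exp(-r*dt) * [p*2.598006 + (1-p)*0.000000] = 1.294058
  V(2,1) = exp(-r*dt) * [p*0.000000 + (1-p)*0.000000] = 0.000000
  V(2,2) = exp(-r*dt) * [p*0.000000 + (1-p)*0.000000] = 0.000000
  V(1,0) = exp(-r*dt) * [p*1.294058 + (1-p)*0.000000] = 0.644566
  V(1,1) = exp(-r*dt) * [p*0.000000 + (1-p)*0.000000] = 0.000000
  V(0,0) = exp(-r*dt) * [p*0.644566 + (1-p)*0.000000] = 0.321056

Answer: Price = V(0,0) = 0.3211


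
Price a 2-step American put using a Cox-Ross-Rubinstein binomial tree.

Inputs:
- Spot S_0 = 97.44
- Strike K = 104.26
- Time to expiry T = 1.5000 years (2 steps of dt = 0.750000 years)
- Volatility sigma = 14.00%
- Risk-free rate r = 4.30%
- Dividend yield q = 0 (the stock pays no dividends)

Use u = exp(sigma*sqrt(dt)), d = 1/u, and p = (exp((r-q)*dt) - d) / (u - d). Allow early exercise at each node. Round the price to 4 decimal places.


Answer: Price = V(0,0) = 8.3999

Derivation:
dt = T/N = 0.750000
u = exp(sigma*sqrt(dt)) = 1.128900; d = 1/u = 0.885818
p = (exp((r-q)*dt) - d) / (u - d) = 0.604560
Discount per step: exp(-r*dt) = 0.968264
Stock lattice S(k, i) with i counting down-moves:
  k=0: S(0,0) = 97.4400
  k=1: S(1,0) = 110.0000; S(1,1) = 86.3141
  k=2: S(2,0) = 124.1790; S(2,1) = 97.4400; S(2,2) = 76.4586
Terminal payoffs V(N, i) = max(K - S_T, 0):
  V(2,0) = 0.000000; V(2,1) = 6.820000; V(2,2) = 27.801379
Backward induction: V(k, i) = exp(-r*dt) * [p * V(k+1, i) + (1-p) * V(k+1, i+1)]; then take max(V_cont, immediate exercise) for American.
  V(1,0) = exp(-r*dt) * [p*0.000000 + (1-p)*6.820000] = 2.611312; exercise = 0.000000; V(1,0) = max -> 2.611312
  V(1,1) = exp(-r*dt) * [p*6.820000 + (1-p)*27.801379] = 14.637131; exercise = 17.945876; V(1,1) = max -> 17.945876
  V(0,0) = exp(-r*dt) * [p*2.611312 + (1-p)*17.945876] = 8.399897; exercise = 6.820000; V(0,0) = max -> 8.399897


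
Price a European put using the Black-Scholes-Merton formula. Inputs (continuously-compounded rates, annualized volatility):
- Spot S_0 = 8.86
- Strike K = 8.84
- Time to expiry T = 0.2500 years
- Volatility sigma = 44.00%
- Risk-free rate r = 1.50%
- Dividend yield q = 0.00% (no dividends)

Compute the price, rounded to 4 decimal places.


Answer: Price = 0.7475

Derivation:
d1 = (ln(S/K) + (r - q + 0.5*sigma^2) * T) / (sigma * sqrt(T)) = 0.13731767
d2 = d1 - sigma * sqrt(T) = -0.08268233
exp(-rT) = 0.99625702; exp(-qT) = 1.00000000
P = K * exp(-rT) * N(-d2) - S_0 * exp(-qT) * N(-d1)
N(-d1) = 0.44538985; N(-d2) = 0.53294793
P = 8.8400 * 0.99625702 * 0.53294793 - 8.8600 * 1.00000000 * 0.44538985 = 0.7475


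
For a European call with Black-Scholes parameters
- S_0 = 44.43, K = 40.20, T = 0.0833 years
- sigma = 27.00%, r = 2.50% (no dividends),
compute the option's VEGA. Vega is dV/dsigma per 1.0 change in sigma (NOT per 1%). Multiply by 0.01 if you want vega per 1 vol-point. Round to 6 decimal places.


Answer: Vega = 2.057862

Derivation:
d1 = 1.3495594101; d2 = 1.2716327138
phi(d1) = 0.1604787356; exp(-qT) = 1.0000000000; exp(-rT) = 0.9979196669
Vega = S * exp(-qT) * phi(d1) * sqrt(T) = 44.4300 * 1.0000000000 * 0.1604787356 * 0.2886173938 = 2.057862


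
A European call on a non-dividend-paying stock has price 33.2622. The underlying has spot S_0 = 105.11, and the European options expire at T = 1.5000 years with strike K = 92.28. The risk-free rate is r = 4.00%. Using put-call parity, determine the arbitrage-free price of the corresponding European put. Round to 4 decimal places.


Answer: Put price = 15.0582

Derivation:
Put-call parity: C - P = S_0 * exp(-qT) - K * exp(-rT).
S_0 * exp(-qT) = 105.1100 * 1.00000000 = 105.11000000
K * exp(-rT) = 92.2800 * 0.94176453 = 86.90603116
P = C - S*exp(-qT) + K*exp(-rT)
P = 33.2622 - 105.11000000 + 86.90603116 = 15.0582


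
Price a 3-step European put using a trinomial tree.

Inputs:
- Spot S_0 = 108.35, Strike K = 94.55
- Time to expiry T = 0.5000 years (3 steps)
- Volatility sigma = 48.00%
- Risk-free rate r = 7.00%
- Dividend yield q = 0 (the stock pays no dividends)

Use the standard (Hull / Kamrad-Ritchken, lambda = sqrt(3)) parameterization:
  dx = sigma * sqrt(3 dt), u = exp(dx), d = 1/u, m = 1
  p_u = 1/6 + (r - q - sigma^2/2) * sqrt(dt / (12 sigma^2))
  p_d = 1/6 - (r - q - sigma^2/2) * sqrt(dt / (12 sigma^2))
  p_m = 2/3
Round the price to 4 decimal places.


Answer: Price = V(0,0) = 6.9431

Derivation:
dt = T/N = 0.166667; dx = sigma*sqrt(3*dt) = 0.339411
u = exp(dx) = 1.404121; d = 1/u = 0.712189
p_u = 0.155569, p_m = 0.666667, p_d = 0.177764
Discount per step: exp(-r*dt) = 0.988401
Stock lattice S(k, j) with j the centered position index:
  k=0: S(0,+0) = 108.3500
  k=1: S(1,-1) = 77.1657; S(1,+0) = 108.3500; S(1,+1) = 152.1365
  k=2: S(2,-2) = 54.9566; S(2,-1) = 77.1657; S(2,+0) = 108.3500; S(2,+1) = 152.1365; S(2,+2) = 213.6180
  k=3: S(3,-3) = 39.1395; S(3,-2) = 54.9566; S(3,-1) = 77.1657; S(3,+0) = 108.3500; S(3,+1) = 152.1365; S(3,+2) = 213.6180; S(3,+3) = 299.9454
Terminal payoffs V(N, j) = max(K - S_T, 0):
  V(3,-3) = 55.410470; V(3,-2) = 39.593376; V(3,-1) = 17.384268; V(3,+0) = 0.000000; V(3,+1) = 0.000000; V(3,+2) = 0.000000; V(3,+3) = 0.000000
Backward induction: V(k, j) = exp(-r*dt) * [p_u * V(k+1, j+1) + p_m * V(k+1, j) + p_d * V(k+1, j-1)]
  V(2,-2) = exp(-r*dt) * [p_u*17.384268 + p_m*39.593376 + p_d*55.410470] = 38.498265
  V(2,-1) = exp(-r*dt) * [p_u*0.000000 + p_m*17.384268 + p_d*39.593376] = 18.411740
  V(2,+0) = exp(-r*dt) * [p_u*0.000000 + p_m*0.000000 + p_d*17.384268] = 3.054458
  V(2,+1) = exp(-r*dt) * [p_u*0.000000 + p_m*0.000000 + p_d*0.000000] = 0.000000
  V(2,+2) = exp(-r*dt) * [p_u*0.000000 + p_m*0.000000 + p_d*0.000000] = 0.000000
  V(1,-1) = exp(-r*dt) * [p_u*3.054458 + p_m*18.411740 + p_d*38.498265] = 19.366030
  V(1,+0) = exp(-r*dt) * [p_u*0.000000 + p_m*3.054458 + p_d*18.411740] = 5.247675
  V(1,+1) = exp(-r*dt) * [p_u*0.000000 + p_m*0.000000 + p_d*3.054458] = 0.536676
  V(0,+0) = exp(-r*dt) * [p_u*0.536676 + p_m*5.247675 + p_d*19.366030] = 6.943052


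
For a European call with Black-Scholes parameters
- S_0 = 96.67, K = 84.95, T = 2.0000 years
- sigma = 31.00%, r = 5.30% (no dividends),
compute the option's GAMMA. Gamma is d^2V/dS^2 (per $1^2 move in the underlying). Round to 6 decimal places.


Answer: Gamma = 0.007075

Derivation:
d1 = 0.7557837117; d2 = 0.3173775074
phi(d1) = 0.2998289773; exp(-qT) = 1.0000000000; exp(-rT) = 0.8994246481
Gamma = exp(-qT) * phi(d1) / (S * sigma * sqrt(T)) = 1.0000000000 * 0.2998289773 / (96.6700 * 0.3100 * 1.4142135624) = 0.007075


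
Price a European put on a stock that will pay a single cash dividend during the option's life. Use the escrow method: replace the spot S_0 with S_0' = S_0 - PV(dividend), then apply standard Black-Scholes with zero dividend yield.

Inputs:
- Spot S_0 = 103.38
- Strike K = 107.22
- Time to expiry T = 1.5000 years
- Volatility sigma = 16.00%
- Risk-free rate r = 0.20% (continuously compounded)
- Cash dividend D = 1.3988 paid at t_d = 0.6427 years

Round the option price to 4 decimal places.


PV(D) = D * exp(-r * t_d) = 1.3988 * 0.99871543 = 1.39700314
S_0' = S_0 - PV(D) = 103.3800 - 1.39700314 = 101.98299686
d1 = (ln(S_0'/K) + (r + sigma^2/2)*T) / (sigma*sqrt(T)) = -0.14225767
d2 = d1 - sigma*sqrt(T) = -0.33821685
exp(-rT) = 0.99700450
N(-d1) = 0.55656176; N(-d2) = 0.63240011
P = K * exp(-rT) * N(-d2) - S_0' * N(-d1) = 107.2200 * 0.99700450 * 0.63240011 - 101.98299686 * 0.55656176 = 10.8430

Answer: Price = 10.8430


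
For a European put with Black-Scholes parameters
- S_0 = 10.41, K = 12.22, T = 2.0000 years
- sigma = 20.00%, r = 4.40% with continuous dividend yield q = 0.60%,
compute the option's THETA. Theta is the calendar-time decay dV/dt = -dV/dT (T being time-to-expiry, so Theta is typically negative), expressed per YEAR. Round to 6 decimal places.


d1 = -0.1566491522; d2 = -0.4394918647
phi(d1) = 0.3940773727; exp(-qT) = 0.9880717129; exp(-rT) = 0.9157608767
Theta = -S*exp(-qT)*phi(d1)*sigma/(2*sqrt(T)) + r*K*exp(-rT)*N(-d2) - q*S*exp(-qT)*N(-d1)
N(-d1) = 0.5622393186; N(-d2) = 0.6698474123; sqrt(T) = 1.4142135624
Term 1 = -10.4100 * 0.9880717129 * 0.3940773727 * 0.2000 / (2 * 1.4142135624) = -0.2866194755
Term 2 = 0.0440 * 12.2200 * 0.9157608767 * 0.6698474123 = 0.3298236944
Term 3 = -0.0060 * 10.4100 * 0.9880717129 * 0.5622393186 = -0.0346985766
Theta = -0.2866194755 + (0.3298236944) + (-0.0346985766) = 0.008506

Answer: Theta = 0.008506


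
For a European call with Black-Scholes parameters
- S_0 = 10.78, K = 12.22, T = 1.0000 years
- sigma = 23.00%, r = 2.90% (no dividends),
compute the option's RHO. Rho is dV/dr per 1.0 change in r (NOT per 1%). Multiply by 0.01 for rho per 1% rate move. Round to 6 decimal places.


d1 = -0.3040495142; d2 = -0.5340495142
phi(d1) = 0.3809216429; exp(-qT) = 1.0000000000; exp(-rT) = 0.9714164645
N(d2) = 0.2966536388
Rho = K*T*exp(-rT)*N(d2) = 12.2200 * 1.0000 * 0.9714164645 * 0.2966536388 = 3.521489

Answer: Rho = 3.521489


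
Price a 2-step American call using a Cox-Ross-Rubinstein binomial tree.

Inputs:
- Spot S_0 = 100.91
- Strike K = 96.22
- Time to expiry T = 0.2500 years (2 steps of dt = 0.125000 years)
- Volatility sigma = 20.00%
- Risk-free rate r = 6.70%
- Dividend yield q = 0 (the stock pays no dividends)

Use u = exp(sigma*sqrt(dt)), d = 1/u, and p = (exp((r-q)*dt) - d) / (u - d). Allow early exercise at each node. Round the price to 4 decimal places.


dt = T/N = 0.125000
u = exp(sigma*sqrt(dt)) = 1.073271; d = 1/u = 0.931731
p = (exp((r-q)*dt) - d) / (u - d) = 0.541749
Discount per step: exp(-r*dt) = 0.991660
Stock lattice S(k, i) with i counting down-moves:
  k=0: S(0,0) = 100.9100
  k=1: S(1,0) = 108.3037; S(1,1) = 94.0210
  k=2: S(2,0) = 116.2392; S(2,1) = 100.9100; S(2,2) = 87.6023
Terminal payoffs V(N, i) = max(S_T - K, 0):
  V(2,0) = 20.019229; V(2,1) = 4.690000; V(2,2) = 0.000000
Backward induction: V(k, i) = exp(-r*dt) * [p * V(k+1, i) + (1-p) * V(k+1, i+1)]; then take max(V_cont, immediate exercise) for American.
  V(1,0) = exp(-r*dt) * [p*20.019229 + (1-p)*4.690000] = 12.886220; exercise = 12.083742; V(1,0) = max -> 12.886220
  V(1,1) = exp(-r*dt) * [p*4.690000 + (1-p)*0.000000] = 2.519613; exercise = 0.000000; V(1,1) = max -> 2.519613
  V(0,0) = exp(-r*dt) * [p*12.886220 + (1-p)*2.519613] = 8.067860; exercise = 4.690000; V(0,0) = max -> 8.067860

Answer: Price = V(0,0) = 8.0679


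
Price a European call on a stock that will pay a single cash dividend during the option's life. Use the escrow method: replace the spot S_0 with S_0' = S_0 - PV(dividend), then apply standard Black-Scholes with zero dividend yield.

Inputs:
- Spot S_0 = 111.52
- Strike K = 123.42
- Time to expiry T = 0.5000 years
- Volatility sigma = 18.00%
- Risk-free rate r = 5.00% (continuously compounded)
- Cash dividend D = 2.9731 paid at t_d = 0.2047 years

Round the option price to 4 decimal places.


PV(D) = D * exp(-r * t_d) = 2.9731 * 0.98981720 = 2.94282552
S_0' = S_0 - PV(D) = 111.5200 - 2.94282552 = 108.57717448
d1 = (ln(S_0'/K) + (r + sigma^2/2)*T) / (sigma*sqrt(T)) = -0.74664165
d2 = d1 - sigma*sqrt(T) = -0.87392087
exp(-rT) = 0.97530991
N(d1) = 0.22763995; N(d2) = 0.19108067
C = S_0' * N(d1) - K * exp(-rT) * N(d2) = 108.57717448 * 0.22763995 - 123.4200 * 0.97530991 * 0.19108067 = 1.7156

Answer: Price = 1.7156


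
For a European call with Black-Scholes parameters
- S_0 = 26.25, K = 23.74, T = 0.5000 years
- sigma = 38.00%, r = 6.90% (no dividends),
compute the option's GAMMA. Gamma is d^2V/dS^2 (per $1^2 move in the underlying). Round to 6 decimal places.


Answer: Gamma = 0.046181

Derivation:
d1 = 0.6367853834; d2 = 0.3680848066
phi(d1) = 0.3257300378; exp(-qT) = 1.0000000000; exp(-rT) = 0.9660883397
Gamma = exp(-qT) * phi(d1) / (S * sigma * sqrt(T)) = 1.0000000000 * 0.3257300378 / (26.2500 * 0.3800 * 0.7071067812) = 0.046181


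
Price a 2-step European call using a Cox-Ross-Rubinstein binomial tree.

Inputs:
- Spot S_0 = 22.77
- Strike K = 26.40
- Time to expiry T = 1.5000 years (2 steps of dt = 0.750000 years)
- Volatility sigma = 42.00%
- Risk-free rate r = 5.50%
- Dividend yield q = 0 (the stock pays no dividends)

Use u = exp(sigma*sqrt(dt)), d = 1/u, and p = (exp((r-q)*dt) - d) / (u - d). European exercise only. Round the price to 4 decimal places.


Answer: Price = V(0,0) = 4.1574

Derivation:
dt = T/N = 0.750000
u = exp(sigma*sqrt(dt)) = 1.438687; d = 1/u = 0.695078
p = (exp((r-q)*dt) - d) / (u - d) = 0.466690
Discount per step: exp(-r*dt) = 0.959589
Stock lattice S(k, i) with i counting down-moves:
  k=0: S(0,0) = 22.7700
  k=1: S(1,0) = 32.7589; S(1,1) = 15.8269
  k=2: S(2,0) = 47.1298; S(2,1) = 22.7700; S(2,2) = 11.0010
Terminal payoffs V(N, i) = max(S_T - K, 0):
  V(2,0) = 20.729787; V(2,1) = 0.000000; V(2,2) = 0.000000
Backward induction: V(k, i) = exp(-r*dt) * [p * V(k+1, i) + (1-p) * V(k+1, i+1)].
  V(1,0) = exp(-r*dt) * [p*20.729787 + (1-p)*0.000000] = 9.283426
  V(1,1) = exp(-r*dt) * [p*0.000000 + (1-p)*0.000000] = 0.000000
  V(0,0) = exp(-r*dt) * [p*9.283426 + (1-p)*0.000000] = 4.157399


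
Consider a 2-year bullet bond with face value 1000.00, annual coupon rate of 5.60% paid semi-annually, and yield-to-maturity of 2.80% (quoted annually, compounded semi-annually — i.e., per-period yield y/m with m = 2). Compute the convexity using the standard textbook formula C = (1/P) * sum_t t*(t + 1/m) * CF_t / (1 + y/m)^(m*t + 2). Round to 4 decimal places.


Answer: Convexity = 4.6107

Derivation:
Coupon per period c = face * coupon_rate / m = 28.000000
Periods per year m = 2; per-period yield y/m = 0.014000
Number of cashflows N = 4
Cashflows (t years, CF_t, discount factor 1/(1+y/m)^(m*t), PV):
  t = 0.5000: CF_t = 28.000000, DF = 0.986193, PV = 27.613412
  t = 1.0000: CF_t = 28.000000, DF = 0.972577, PV = 27.232162
  t = 1.5000: CF_t = 28.000000, DF = 0.959149, PV = 26.856176
  t = 2.0000: CF_t = 1028.000000, DF = 0.945906, PV = 972.391815
Price P = sum_t PV_t = 1054.093565
Convexity numerator sum_t t*(t + 1/m) * CF_t / (1+y/m)^(m*t + 2):
  t = 0.5000: term = 13.428088
  t = 1.0000: term = 39.728070
  t = 1.5000: term = 78.359113
  t = 2.0000: term = 4728.630608
Convexity = (1/P) * sum = 4860.145879 / 1054.093565 = 4.610735


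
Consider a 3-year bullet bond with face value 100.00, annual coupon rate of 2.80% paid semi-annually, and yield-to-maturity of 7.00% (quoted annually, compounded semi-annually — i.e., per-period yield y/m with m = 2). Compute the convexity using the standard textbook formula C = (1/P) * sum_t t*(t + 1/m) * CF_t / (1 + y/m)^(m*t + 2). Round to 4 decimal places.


Answer: Convexity = 9.3288

Derivation:
Coupon per period c = face * coupon_rate / m = 1.400000
Periods per year m = 2; per-period yield y/m = 0.035000
Number of cashflows N = 6
Cashflows (t years, CF_t, discount factor 1/(1+y/m)^(m*t), PV):
  t = 0.5000: CF_t = 1.400000, DF = 0.966184, PV = 1.352657
  t = 1.0000: CF_t = 1.400000, DF = 0.933511, PV = 1.306915
  t = 1.5000: CF_t = 1.400000, DF = 0.901943, PV = 1.262720
  t = 2.0000: CF_t = 1.400000, DF = 0.871442, PV = 1.220019
  t = 2.5000: CF_t = 1.400000, DF = 0.841973, PV = 1.178762
  t = 3.0000: CF_t = 101.400000, DF = 0.813501, PV = 82.488965
Price P = sum_t PV_t = 88.810039
Convexity numerator sum_t t*(t + 1/m) * CF_t / (1+y/m)^(m*t + 2):
  t = 0.5000: term = 0.631360
  t = 1.0000: term = 1.830029
  t = 1.5000: term = 3.536287
  t = 2.0000: term = 5.694505
  t = 2.5000: term = 8.252905
  t = 3.0000: term = 808.545484
Convexity = (1/P) * sum = 828.490569 / 88.810039 = 9.328794


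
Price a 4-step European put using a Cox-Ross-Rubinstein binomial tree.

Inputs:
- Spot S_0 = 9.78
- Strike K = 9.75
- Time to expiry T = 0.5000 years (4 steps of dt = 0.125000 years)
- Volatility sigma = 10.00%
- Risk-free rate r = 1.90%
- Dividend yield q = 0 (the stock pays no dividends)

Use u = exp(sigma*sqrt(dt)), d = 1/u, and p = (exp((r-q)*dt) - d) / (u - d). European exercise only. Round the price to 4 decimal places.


dt = T/N = 0.125000
u = exp(sigma*sqrt(dt)) = 1.035988; d = 1/u = 0.965262
p = (exp((r-q)*dt) - d) / (u - d) = 0.524783
Discount per step: exp(-r*dt) = 0.997628
Stock lattice S(k, i) with i counting down-moves:
  k=0: S(0,0) = 9.7800
  k=1: S(1,0) = 10.1320; S(1,1) = 9.4403
  k=2: S(2,0) = 10.4966; S(2,1) = 9.7800; S(2,2) = 9.1123
  k=3: S(3,0) = 10.8743; S(3,1) = 10.1320; S(3,2) = 9.4403; S(3,3) = 8.7958
  k=4: S(4,0) = 11.2657; S(4,1) = 10.4966; S(4,2) = 9.7800; S(4,3) = 9.1123; S(4,4) = 8.4902
Terminal payoffs V(N, i) = max(K - S_T, 0):
  V(4,0) = 0.000000; V(4,1) = 0.000000; V(4,2) = 0.000000; V(4,3) = 0.637667; V(4,4) = 1.259753
Backward induction: V(k, i) = exp(-r*dt) * [p * V(k+1, i) + (1-p) * V(k+1, i+1)].
  V(3,0) = exp(-r*dt) * [p*0.000000 + (1-p)*0.000000] = 0.000000
  V(3,1) = exp(-r*dt) * [p*0.000000 + (1-p)*0.000000] = 0.000000
  V(3,2) = exp(-r*dt) * [p*0.000000 + (1-p)*0.637667] = 0.302311
  V(3,3) = exp(-r*dt) * [p*0.637667 + (1-p)*1.259753] = 0.931079
  V(2,0) = exp(-r*dt) * [p*0.000000 + (1-p)*0.000000] = 0.000000
  V(2,1) = exp(-r*dt) * [p*0.000000 + (1-p)*0.302311] = 0.143323
  V(2,2) = exp(-r*dt) * [p*0.302311 + (1-p)*0.931079] = 0.599687
  V(1,0) = exp(-r*dt) * [p*0.000000 + (1-p)*0.143323] = 0.067948
  V(1,1) = exp(-r*dt) * [p*0.143323 + (1-p)*0.599687] = 0.359341
  V(0,0) = exp(-r*dt) * [p*0.067948 + (1-p)*0.359341] = 0.205933

Answer: Price = V(0,0) = 0.2059


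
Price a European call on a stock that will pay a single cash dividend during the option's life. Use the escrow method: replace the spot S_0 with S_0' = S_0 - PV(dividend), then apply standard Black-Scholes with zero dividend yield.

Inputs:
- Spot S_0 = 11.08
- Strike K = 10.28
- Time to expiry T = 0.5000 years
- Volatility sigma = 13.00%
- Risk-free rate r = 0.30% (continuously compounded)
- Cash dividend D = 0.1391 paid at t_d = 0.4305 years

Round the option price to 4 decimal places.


Answer: Price = 0.8169

Derivation:
PV(D) = D * exp(-r * t_d) = 0.1391 * 0.99870933 = 0.13892047
S_0' = S_0 - PV(D) = 11.0800 - 0.13892047 = 10.94107953
d1 = (ln(S_0'/K) + (r + sigma^2/2)*T) / (sigma*sqrt(T)) = 0.74027781
d2 = d1 - sigma*sqrt(T) = 0.64835393
exp(-rT) = 0.99850112
N(d1) = 0.77043428; N(d2) = 0.74162197
C = S_0' * N(d1) - K * exp(-rT) * N(d2) = 10.94107953 * 0.77043428 - 10.2800 * 0.99850112 * 0.74162197 = 0.8169


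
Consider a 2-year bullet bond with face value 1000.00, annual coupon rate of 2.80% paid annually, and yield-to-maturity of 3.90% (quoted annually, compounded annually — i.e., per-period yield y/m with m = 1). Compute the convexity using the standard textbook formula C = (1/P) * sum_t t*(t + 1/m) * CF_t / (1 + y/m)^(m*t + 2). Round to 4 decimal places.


Answer: Convexity = 5.4560

Derivation:
Coupon per period c = face * coupon_rate / m = 28.000000
Periods per year m = 1; per-period yield y/m = 0.039000
Number of cashflows N = 2
Cashflows (t years, CF_t, discount factor 1/(1+y/m)^(m*t), PV):
  t = 1.0000: CF_t = 28.000000, DF = 0.962464, PV = 26.948989
  t = 2.0000: CF_t = 1028.000000, DF = 0.926337, PV = 952.274203
Price P = sum_t PV_t = 979.223193
Convexity numerator sum_t t*(t + 1/m) * CF_t / (1+y/m)^(m*t + 2):
  t = 1.0000: term = 49.927680
  t = 2.0000: term = 5292.759676
Convexity = (1/P) * sum = 5342.687356 / 979.223193 = 5.456047


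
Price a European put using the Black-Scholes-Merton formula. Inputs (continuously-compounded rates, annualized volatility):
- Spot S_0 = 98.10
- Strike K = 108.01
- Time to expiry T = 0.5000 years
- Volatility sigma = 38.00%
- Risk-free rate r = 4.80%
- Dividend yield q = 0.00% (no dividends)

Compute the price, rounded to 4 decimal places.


Answer: Price = 14.9395

Derivation:
d1 = (ln(S/K) + (r - q + 0.5*sigma^2) * T) / (sigma * sqrt(T)) = -0.13448594
d2 = d1 - sigma * sqrt(T) = -0.40318651
exp(-rT) = 0.97628571; exp(-qT) = 1.00000000
P = K * exp(-rT) * N(-d2) - S_0 * exp(-qT) * N(-d1)
N(-d1) = 0.55349083; N(-d2) = 0.65659449
P = 108.0100 * 0.97628571 * 0.65659449 - 98.1000 * 1.00000000 * 0.55349083 = 14.9395


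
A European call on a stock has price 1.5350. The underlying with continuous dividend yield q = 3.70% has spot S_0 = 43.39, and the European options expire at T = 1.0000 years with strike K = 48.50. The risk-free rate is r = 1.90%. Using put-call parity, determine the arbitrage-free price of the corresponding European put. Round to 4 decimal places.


Answer: Put price = 7.3083

Derivation:
Put-call parity: C - P = S_0 * exp(-qT) - K * exp(-rT).
S_0 * exp(-qT) = 43.3900 * 0.96367614 = 41.81390751
K * exp(-rT) = 48.5000 * 0.98117936 = 47.58719907
P = C - S*exp(-qT) + K*exp(-rT)
P = 1.5350 - 41.81390751 + 47.58719907 = 7.3083


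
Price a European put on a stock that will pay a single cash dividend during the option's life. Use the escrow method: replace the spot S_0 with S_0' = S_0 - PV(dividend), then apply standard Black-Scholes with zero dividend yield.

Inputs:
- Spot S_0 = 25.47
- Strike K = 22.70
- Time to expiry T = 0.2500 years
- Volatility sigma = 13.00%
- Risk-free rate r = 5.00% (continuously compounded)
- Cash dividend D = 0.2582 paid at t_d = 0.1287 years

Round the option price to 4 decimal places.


Answer: Price = 0.0216

Derivation:
PV(D) = D * exp(-r * t_d) = 0.2582 * 0.99358566 = 0.25654382
S_0' = S_0 - PV(D) = 25.4700 - 0.25654382 = 25.21345618
d1 = (ln(S_0'/K) + (r + sigma^2/2)*T) / (sigma*sqrt(T)) = 1.84039082
d2 = d1 - sigma*sqrt(T) = 1.77539082
exp(-rT) = 0.98757780
N(-d1) = 0.03285544; N(-d2) = 0.03791669
P = K * exp(-rT) * N(-d2) - S_0' * N(-d1) = 22.7000 * 0.98757780 * 0.03791669 - 25.21345618 * 0.03285544 = 0.0216


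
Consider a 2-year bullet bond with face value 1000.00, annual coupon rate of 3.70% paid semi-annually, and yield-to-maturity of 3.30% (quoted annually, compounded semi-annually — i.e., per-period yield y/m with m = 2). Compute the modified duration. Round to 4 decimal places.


Answer: Modified duration = 1.9148

Derivation:
Coupon per period c = face * coupon_rate / m = 18.500000
Periods per year m = 2; per-period yield y/m = 0.016500
Number of cashflows N = 4
Cashflows (t years, CF_t, discount factor 1/(1+y/m)^(m*t), PV):
  t = 0.5000: CF_t = 18.500000, DF = 0.983768, PV = 18.199705
  t = 1.0000: CF_t = 18.500000, DF = 0.967799, PV = 17.904284
  t = 1.5000: CF_t = 18.500000, DF = 0.952090, PV = 17.613659
  t = 2.0000: CF_t = 1018.500000, DF = 0.936635, PV = 953.962936
Price P = sum_t PV_t = 1007.680584
First compute Macaulay numerator sum_t t * PV_t:
  t * PV_t at t = 0.5000: 9.099852
  t * PV_t at t = 1.0000: 17.904284
  t * PV_t at t = 1.5000: 26.420488
  t * PV_t at t = 2.0000: 1907.925872
Macaulay duration D = 1961.350496 / 1007.680584 = 1.946401
Modified duration = D / (1 + y/m) = 1.946401 / (1 + 0.016500) = 1.914807


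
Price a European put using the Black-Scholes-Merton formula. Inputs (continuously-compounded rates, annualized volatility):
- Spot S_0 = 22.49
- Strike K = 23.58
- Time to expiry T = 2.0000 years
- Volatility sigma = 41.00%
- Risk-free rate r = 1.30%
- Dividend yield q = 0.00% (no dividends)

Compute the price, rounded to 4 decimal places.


Answer: Price = 5.4315

Derivation:
d1 = (ln(S/K) + (r - q + 0.5*sigma^2) * T) / (sigma * sqrt(T)) = 0.25313021
d2 = d1 - sigma * sqrt(T) = -0.32669735
exp(-rT) = 0.97433509; exp(-qT) = 1.00000000
P = K * exp(-rT) * N(-d2) - S_0 * exp(-qT) * N(-d1)
N(-d1) = 0.40008380; N(-d2) = 0.62805160
P = 23.5800 * 0.97433509 * 0.62805160 - 22.4900 * 1.00000000 * 0.40008380 = 5.4315
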